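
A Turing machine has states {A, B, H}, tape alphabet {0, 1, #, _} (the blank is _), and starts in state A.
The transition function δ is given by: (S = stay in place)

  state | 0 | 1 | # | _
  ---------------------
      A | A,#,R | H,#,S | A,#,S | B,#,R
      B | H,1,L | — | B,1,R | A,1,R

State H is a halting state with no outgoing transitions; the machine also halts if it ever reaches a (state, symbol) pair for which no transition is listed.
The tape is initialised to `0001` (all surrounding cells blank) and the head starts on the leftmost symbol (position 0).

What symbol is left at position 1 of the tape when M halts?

#

state=A head=0 tape=[0]001   (A,0)→(A,#,R)
state=A head=1 tape=#[0]01   (A,0)→(A,#,R)
state=A head=2 tape=##[0]1   (A,0)→(A,#,R)
state=A head=3 tape=###[1]   (A,1)→(H,#,S)
state=H head=3 tape=###[#]
Cell 1 holds # when M halts.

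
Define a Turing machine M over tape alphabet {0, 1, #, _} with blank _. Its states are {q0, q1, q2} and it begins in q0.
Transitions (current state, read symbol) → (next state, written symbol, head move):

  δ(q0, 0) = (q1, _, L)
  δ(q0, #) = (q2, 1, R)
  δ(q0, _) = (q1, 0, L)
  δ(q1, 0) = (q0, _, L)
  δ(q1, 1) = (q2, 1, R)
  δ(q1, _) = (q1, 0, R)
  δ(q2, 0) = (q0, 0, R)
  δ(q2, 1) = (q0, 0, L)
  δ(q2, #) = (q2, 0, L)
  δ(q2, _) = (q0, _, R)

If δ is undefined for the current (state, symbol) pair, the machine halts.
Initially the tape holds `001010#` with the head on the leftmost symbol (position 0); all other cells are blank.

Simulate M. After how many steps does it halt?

18

state=q0 head=0 tape=____[0]01010#   (q0,0)→(q1,_,L)
state=q1 head=-1 tape=___[_]_01010#   (q1,_)→(q1,0,R)
state=q1 head=0 tape=___0[_]01010#   (q1,_)→(q1,0,R)
state=q1 head=1 tape=___00[0]1010#   (q1,0)→(q0,_,L)
state=q0 head=0 tape=___0[0]_1010#   (q0,0)→(q1,_,L)
state=q1 head=-1 tape=___[0]__1010#   (q1,0)→(q0,_,L)
state=q0 head=-2 tape=__[_]___1010#   (q0,_)→(q1,0,L)
state=q1 head=-3 tape=_[_]0___1010#   (q1,_)→(q1,0,R)
state=q1 head=-2 tape=_0[0]___1010#   (q1,0)→(q0,_,L)
state=q0 head=-3 tape=_[0]____1010#   (q0,0)→(q1,_,L)
state=q1 head=-4 tape=[_]_____1010#   (q1,_)→(q1,0,R)
state=q1 head=-3 tape=0[_]____1010#   (q1,_)→(q1,0,R)
state=q1 head=-2 tape=00[_]___1010#   (q1,_)→(q1,0,R)
state=q1 head=-1 tape=000[_]__1010#   (q1,_)→(q1,0,R)
state=q1 head=0 tape=0000[_]_1010#   (q1,_)→(q1,0,R)
state=q1 head=1 tape=00000[_]1010#   (q1,_)→(q1,0,R)
state=q1 head=2 tape=000000[1]010#   (q1,1)→(q2,1,R)
state=q2 head=3 tape=0000001[0]10#   (q2,0)→(q0,0,R)
state=q0 head=4 tape=00000010[1]0#
M halts after 18 transitions.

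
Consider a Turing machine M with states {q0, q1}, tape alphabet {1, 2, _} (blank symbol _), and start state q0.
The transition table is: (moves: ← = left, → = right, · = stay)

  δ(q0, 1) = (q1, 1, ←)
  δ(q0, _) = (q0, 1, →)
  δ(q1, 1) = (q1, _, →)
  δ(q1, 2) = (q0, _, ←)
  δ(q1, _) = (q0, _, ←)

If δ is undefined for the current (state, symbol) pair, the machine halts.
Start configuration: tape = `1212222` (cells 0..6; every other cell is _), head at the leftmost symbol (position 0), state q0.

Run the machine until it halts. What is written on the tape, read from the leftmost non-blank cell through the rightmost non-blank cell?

1_1_11222

q0 | __[1]212222   read 1 → write 1, move ←, go to q1
q1 | _[_]1212222   read _ → write _, move ←, go to q0
q0 | [_]_1212222   read _ → write 1, move →, go to q0
q0 | 1[_]1212222   read _ → write 1, move →, go to q0
q0 | 11[1]212222   read 1 → write 1, move ←, go to q1
q1 | 1[1]1212222   read 1 → write _, move →, go to q1
q1 | 1_[1]212222   read 1 → write _, move →, go to q1
q1 | 1__[2]12222   read 2 → write _, move ←, go to q0
q0 | 1_[_]_12222   read _ → write 1, move →, go to q0
q0 | 1_1[_]12222   read _ → write 1, move →, go to q0
q0 | 1_11[1]2222   read 1 → write 1, move ←, go to q1
q1 | 1_1[1]12222   read 1 → write _, move →, go to q1
q1 | 1_1_[1]2222   read 1 → write _, move →, go to q1
q1 | 1_1__[2]222   read 2 → write _, move ←, go to q0
q0 | 1_1_[_]_222   read _ → write 1, move →, go to q0
q0 | 1_1_1[_]222   read _ → write 1, move →, go to q0
q0 | 1_1_11[2]22
The non-blank tape span at halt is 1_1_11222.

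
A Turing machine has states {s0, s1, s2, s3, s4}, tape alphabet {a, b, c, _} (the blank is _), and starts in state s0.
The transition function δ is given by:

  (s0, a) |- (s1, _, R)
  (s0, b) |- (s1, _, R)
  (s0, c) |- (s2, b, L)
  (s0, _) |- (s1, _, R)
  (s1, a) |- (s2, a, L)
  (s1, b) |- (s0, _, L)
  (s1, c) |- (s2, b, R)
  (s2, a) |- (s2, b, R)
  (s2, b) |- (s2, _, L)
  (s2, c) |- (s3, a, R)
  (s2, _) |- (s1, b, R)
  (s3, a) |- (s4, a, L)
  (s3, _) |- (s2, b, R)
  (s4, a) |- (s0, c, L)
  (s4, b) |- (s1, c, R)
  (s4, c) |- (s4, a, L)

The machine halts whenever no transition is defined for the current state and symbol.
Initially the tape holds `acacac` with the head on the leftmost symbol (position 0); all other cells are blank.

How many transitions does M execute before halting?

state=s0 head=0 tape=[a]cacac___   (s0,a)→(s1,_,R)
state=s1 head=1 tape=_[c]acac___   (s1,c)→(s2,b,R)
state=s2 head=2 tape=_b[a]cac___   (s2,a)→(s2,b,R)
state=s2 head=3 tape=_bb[c]ac___   (s2,c)→(s3,a,R)
state=s3 head=4 tape=_bba[a]c___   (s3,a)→(s4,a,L)
state=s4 head=3 tape=_bb[a]ac___   (s4,a)→(s0,c,L)
state=s0 head=2 tape=_b[b]cac___   (s0,b)→(s1,_,R)
state=s1 head=3 tape=_b_[c]ac___   (s1,c)→(s2,b,R)
state=s2 head=4 tape=_b_b[a]c___   (s2,a)→(s2,b,R)
state=s2 head=5 tape=_b_bb[c]___   (s2,c)→(s3,a,R)
state=s3 head=6 tape=_b_bba[_]__   (s3,_)→(s2,b,R)
state=s2 head=7 tape=_b_bbab[_]_   (s2,_)→(s1,b,R)
state=s1 head=8 tape=_b_bbabb[_]
M halts after 12 transitions.

12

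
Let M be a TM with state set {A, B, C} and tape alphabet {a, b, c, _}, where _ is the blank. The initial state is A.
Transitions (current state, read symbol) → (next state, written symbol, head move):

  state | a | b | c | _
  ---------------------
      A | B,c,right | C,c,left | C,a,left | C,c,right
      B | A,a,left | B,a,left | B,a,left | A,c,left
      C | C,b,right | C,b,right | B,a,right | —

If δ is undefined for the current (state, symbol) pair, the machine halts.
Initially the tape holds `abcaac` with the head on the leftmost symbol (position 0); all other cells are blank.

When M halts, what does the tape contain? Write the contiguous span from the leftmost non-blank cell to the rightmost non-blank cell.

aaaacaac

A | ___[a]bcaac   read a → write c, move right, go to B
B | ___c[b]caac   read b → write a, move left, go to B
B | ___[c]acaac   read c → write a, move left, go to B
B | __[_]aacaac   read _ → write c, move left, go to A
A | _[_]caacaac   read _ → write c, move right, go to C
C | _c[c]aacaac   read c → write a, move right, go to B
B | _ca[a]acaac   read a → write a, move left, go to A
A | _c[a]aacaac   read a → write c, move right, go to B
B | _cc[a]acaac   read a → write a, move left, go to A
A | _c[c]aacaac   read c → write a, move left, go to C
C | _[c]aaacaac   read c → write a, move right, go to B
B | _a[a]aacaac   read a → write a, move left, go to A
A | _[a]aaacaac   read a → write c, move right, go to B
B | _c[a]aacaac   read a → write a, move left, go to A
A | _[c]aaacaac   read c → write a, move left, go to C
C | [_]aaaacaac
The non-blank tape span at halt is aaaacaac.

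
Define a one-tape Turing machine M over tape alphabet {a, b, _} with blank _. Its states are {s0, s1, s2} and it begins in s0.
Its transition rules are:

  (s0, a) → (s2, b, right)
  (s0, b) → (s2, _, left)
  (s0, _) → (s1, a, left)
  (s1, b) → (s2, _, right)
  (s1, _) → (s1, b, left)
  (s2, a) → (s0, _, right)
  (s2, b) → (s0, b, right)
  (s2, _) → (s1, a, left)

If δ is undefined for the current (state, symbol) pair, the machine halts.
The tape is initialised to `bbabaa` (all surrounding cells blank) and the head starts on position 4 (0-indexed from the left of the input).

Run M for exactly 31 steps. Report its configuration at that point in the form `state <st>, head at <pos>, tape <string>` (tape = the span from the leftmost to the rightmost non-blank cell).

state=s0 head=4 tape=bbab[a]a_____   (s0,a)→(s2,b,right)
state=s2 head=5 tape=bbabb[a]_____   (s2,a)→(s0,_,right)
state=s0 head=6 tape=bbabb_[_]____   (s0,_)→(s1,a,left)
state=s1 head=5 tape=bbabb[_]a____   (s1,_)→(s1,b,left)
state=s1 head=4 tape=bbab[b]ba____   (s1,b)→(s2,_,right)
state=s2 head=5 tape=bbab_[b]a____   (s2,b)→(s0,b,right)
state=s0 head=6 tape=bbab_b[a]____   (s0,a)→(s2,b,right)
state=s2 head=7 tape=bbab_bb[_]___   (s2,_)→(s1,a,left)
state=s1 head=6 tape=bbab_b[b]a___   (s1,b)→(s2,_,right)
state=s2 head=7 tape=bbab_b_[a]___   (s2,a)→(s0,_,right)
state=s0 head=8 tape=bbab_b__[_]__   (s0,_)→(s1,a,left)
state=s1 head=7 tape=bbab_b_[_]a__   (s1,_)→(s1,b,left)
state=s1 head=6 tape=bbab_b[_]ba__   (s1,_)→(s1,b,left)
state=s1 head=5 tape=bbab_[b]bba__   (s1,b)→(s2,_,right)
state=s2 head=6 tape=bbab__[b]ba__   (s2,b)→(s0,b,right)
state=s0 head=7 tape=bbab__b[b]a__   (s0,b)→(s2,_,left)
state=s2 head=6 tape=bbab__[b]_a__   (s2,b)→(s0,b,right)
state=s0 head=7 tape=bbab__b[_]a__   (s0,_)→(s1,a,left)
state=s1 head=6 tape=bbab__[b]aa__   (s1,b)→(s2,_,right)
state=s2 head=7 tape=bbab___[a]a__   (s2,a)→(s0,_,right)
state=s0 head=8 tape=bbab____[a]__   (s0,a)→(s2,b,right)
state=s2 head=9 tape=bbab____b[_]_   (s2,_)→(s1,a,left)
state=s1 head=8 tape=bbab____[b]a_   (s1,b)→(s2,_,right)
state=s2 head=9 tape=bbab_____[a]_   (s2,a)→(s0,_,right)
state=s0 head=10 tape=bbab______[_]   (s0,_)→(s1,a,left)
state=s1 head=9 tape=bbab_____[_]a   (s1,_)→(s1,b,left)
state=s1 head=8 tape=bbab____[_]ba   (s1,_)→(s1,b,left)
state=s1 head=7 tape=bbab___[_]bba   (s1,_)→(s1,b,left)
state=s1 head=6 tape=bbab__[_]bbba   (s1,_)→(s1,b,left)
state=s1 head=5 tape=bbab_[_]bbbba   (s1,_)→(s1,b,left)
state=s1 head=4 tape=bbab[_]bbbbba   (s1,_)→(s1,b,left)
state=s1 head=3 tape=bba[b]bbbbbba
After 31 steps: state s1, head at 3, tape bbabbbbbbba.

state s1, head at 3, tape bbabbbbbbba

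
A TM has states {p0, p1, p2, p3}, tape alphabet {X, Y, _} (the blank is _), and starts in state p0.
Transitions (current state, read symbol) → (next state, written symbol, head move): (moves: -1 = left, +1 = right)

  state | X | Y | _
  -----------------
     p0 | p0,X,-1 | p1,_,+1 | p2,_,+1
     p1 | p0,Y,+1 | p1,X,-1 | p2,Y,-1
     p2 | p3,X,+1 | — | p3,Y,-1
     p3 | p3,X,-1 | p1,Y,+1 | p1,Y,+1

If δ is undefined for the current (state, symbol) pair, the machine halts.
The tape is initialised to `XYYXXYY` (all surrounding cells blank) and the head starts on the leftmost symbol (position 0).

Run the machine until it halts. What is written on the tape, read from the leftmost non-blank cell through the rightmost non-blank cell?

YYX

state=p0 head=0 tape=_[X]YYXXYY   (p0,X)→(p0,X,-1)
state=p0 head=-1 tape=[_]XYYXXYY   (p0,_)→(p2,_,+1)
state=p2 head=0 tape=_[X]YYXXYY   (p2,X)→(p3,X,+1)
state=p3 head=1 tape=_X[Y]YXXYY   (p3,Y)→(p1,Y,+1)
state=p1 head=2 tape=_XY[Y]XXYY   (p1,Y)→(p1,X,-1)
state=p1 head=1 tape=_X[Y]XXXYY   (p1,Y)→(p1,X,-1)
state=p1 head=0 tape=_[X]XXXXYY   (p1,X)→(p0,Y,+1)
state=p0 head=1 tape=_Y[X]XXXYY   (p0,X)→(p0,X,-1)
state=p0 head=0 tape=_[Y]XXXXYY   (p0,Y)→(p1,_,+1)
state=p1 head=1 tape=__[X]XXXYY   (p1,X)→(p0,Y,+1)
state=p0 head=2 tape=__Y[X]XXYY   (p0,X)→(p0,X,-1)
state=p0 head=1 tape=__[Y]XXXYY   (p0,Y)→(p1,_,+1)
state=p1 head=2 tape=___[X]XXYY   (p1,X)→(p0,Y,+1)
state=p0 head=3 tape=___Y[X]XYY   (p0,X)→(p0,X,-1)
state=p0 head=2 tape=___[Y]XXYY   (p0,Y)→(p1,_,+1)
state=p1 head=3 tape=____[X]XYY   (p1,X)→(p0,Y,+1)
state=p0 head=4 tape=____Y[X]YY   (p0,X)→(p0,X,-1)
state=p0 head=3 tape=____[Y]XYY   (p0,Y)→(p1,_,+1)
state=p1 head=4 tape=_____[X]YY   (p1,X)→(p0,Y,+1)
state=p0 head=5 tape=_____Y[Y]Y   (p0,Y)→(p1,_,+1)
state=p1 head=6 tape=_____Y_[Y]   (p1,Y)→(p1,X,-1)
state=p1 head=5 tape=_____Y[_]X   (p1,_)→(p2,Y,-1)
state=p2 head=4 tape=_____[Y]YX
The non-blank tape span at halt is YYX.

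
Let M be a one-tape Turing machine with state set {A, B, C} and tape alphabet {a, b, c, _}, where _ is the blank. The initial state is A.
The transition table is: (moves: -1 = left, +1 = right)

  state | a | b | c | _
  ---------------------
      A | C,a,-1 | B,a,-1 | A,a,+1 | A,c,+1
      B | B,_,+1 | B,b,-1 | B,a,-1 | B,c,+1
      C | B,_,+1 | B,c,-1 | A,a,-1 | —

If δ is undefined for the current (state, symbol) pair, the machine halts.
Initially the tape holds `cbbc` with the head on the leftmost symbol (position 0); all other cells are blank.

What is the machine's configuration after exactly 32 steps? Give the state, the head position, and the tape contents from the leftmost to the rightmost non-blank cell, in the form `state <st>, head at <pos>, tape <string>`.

A | __[c]bbc   read c → write a, move +1, go to A
A | __a[b]bc   read b → write a, move -1, go to B
B | __[a]abc   read a → write _, move +1, go to B
B | ___[a]bc   read a → write _, move +1, go to B
B | ____[b]c   read b → write b, move -1, go to B
B | ___[_]bc   read _ → write c, move +1, go to B
B | ___c[b]c   read b → write b, move -1, go to B
B | ___[c]bc   read c → write a, move -1, go to B
B | __[_]abc   read _ → write c, move +1, go to B
B | __c[a]bc   read a → write _, move +1, go to B
B | __c_[b]c   read b → write b, move -1, go to B
B | __c[_]bc   read _ → write c, move +1, go to B
B | __cc[b]c   read b → write b, move -1, go to B
B | __c[c]bc   read c → write a, move -1, go to B
B | __[c]abc   read c → write a, move -1, go to B
B | _[_]aabc   read _ → write c, move +1, go to B
B | _c[a]abc   read a → write _, move +1, go to B
B | _c_[a]bc   read a → write _, move +1, go to B
B | _c__[b]c   read b → write b, move -1, go to B
B | _c_[_]bc   read _ → write c, move +1, go to B
B | _c_c[b]c   read b → write b, move -1, go to B
B | _c_[c]bc   read c → write a, move -1, go to B
B | _c[_]abc   read _ → write c, move +1, go to B
B | _cc[a]bc   read a → write _, move +1, go to B
B | _cc_[b]c   read b → write b, move -1, go to B
B | _cc[_]bc   read _ → write c, move +1, go to B
B | _ccc[b]c   read b → write b, move -1, go to B
B | _cc[c]bc   read c → write a, move -1, go to B
B | _c[c]abc   read c → write a, move -1, go to B
B | _[c]aabc   read c → write a, move -1, go to B
B | [_]aaabc   read _ → write c, move +1, go to B
B | c[a]aabc   read a → write _, move +1, go to B
B | c_[a]abc
After 32 steps: state B, head at 0, tape c_aabc.

state B, head at 0, tape c_aabc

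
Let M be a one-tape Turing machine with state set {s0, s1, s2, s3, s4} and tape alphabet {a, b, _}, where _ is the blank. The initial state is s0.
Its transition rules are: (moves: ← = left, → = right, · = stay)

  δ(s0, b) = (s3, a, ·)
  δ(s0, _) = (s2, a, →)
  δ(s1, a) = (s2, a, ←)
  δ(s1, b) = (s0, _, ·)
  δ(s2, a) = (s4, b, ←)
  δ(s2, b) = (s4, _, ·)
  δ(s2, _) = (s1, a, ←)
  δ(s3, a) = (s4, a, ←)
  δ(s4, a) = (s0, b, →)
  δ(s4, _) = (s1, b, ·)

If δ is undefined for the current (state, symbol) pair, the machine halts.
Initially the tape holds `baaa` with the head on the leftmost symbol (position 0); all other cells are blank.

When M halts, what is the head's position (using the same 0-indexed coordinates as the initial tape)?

-1

state=s0 head=0 tape=_[b]aaa   (s0,b)→(s3,a,·)
state=s3 head=0 tape=_[a]aaa   (s3,a)→(s4,a,←)
state=s4 head=-1 tape=[_]aaaa   (s4,_)→(s1,b,·)
state=s1 head=-1 tape=[b]aaaa   (s1,b)→(s0,_,·)
state=s0 head=-1 tape=[_]aaaa   (s0,_)→(s2,a,→)
state=s2 head=0 tape=a[a]aaa   (s2,a)→(s4,b,←)
state=s4 head=-1 tape=[a]baaa   (s4,a)→(s0,b,→)
state=s0 head=0 tape=b[b]aaa   (s0,b)→(s3,a,·)
state=s3 head=0 tape=b[a]aaa   (s3,a)→(s4,a,←)
state=s4 head=-1 tape=[b]aaaa
At halt the head is at cell -1.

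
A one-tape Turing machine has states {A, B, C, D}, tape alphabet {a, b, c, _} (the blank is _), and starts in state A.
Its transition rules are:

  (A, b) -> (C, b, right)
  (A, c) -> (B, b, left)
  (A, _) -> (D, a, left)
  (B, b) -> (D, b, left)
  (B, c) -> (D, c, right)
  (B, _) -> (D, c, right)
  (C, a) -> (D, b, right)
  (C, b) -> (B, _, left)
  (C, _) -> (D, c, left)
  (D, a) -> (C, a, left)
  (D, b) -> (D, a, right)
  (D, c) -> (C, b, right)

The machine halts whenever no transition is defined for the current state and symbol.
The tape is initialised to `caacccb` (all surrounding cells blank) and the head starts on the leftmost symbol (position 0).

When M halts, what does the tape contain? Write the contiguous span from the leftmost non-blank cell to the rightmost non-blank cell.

c_aacccb

state=A head=0 tape=_[c]aacccb   (A,c)→(B,b,left)
state=B head=-1 tape=[_]baacccb   (B,_)→(D,c,right)
state=D head=0 tape=c[b]aacccb   (D,b)→(D,a,right)
state=D head=1 tape=ca[a]acccb   (D,a)→(C,a,left)
state=C head=0 tape=c[a]aacccb   (C,a)→(D,b,right)
state=D head=1 tape=cb[a]acccb   (D,a)→(C,a,left)
state=C head=0 tape=c[b]aacccb   (C,b)→(B,_,left)
state=B head=-1 tape=[c]_aacccb   (B,c)→(D,c,right)
state=D head=0 tape=c[_]aacccb
The non-blank tape span at halt is c_aacccb.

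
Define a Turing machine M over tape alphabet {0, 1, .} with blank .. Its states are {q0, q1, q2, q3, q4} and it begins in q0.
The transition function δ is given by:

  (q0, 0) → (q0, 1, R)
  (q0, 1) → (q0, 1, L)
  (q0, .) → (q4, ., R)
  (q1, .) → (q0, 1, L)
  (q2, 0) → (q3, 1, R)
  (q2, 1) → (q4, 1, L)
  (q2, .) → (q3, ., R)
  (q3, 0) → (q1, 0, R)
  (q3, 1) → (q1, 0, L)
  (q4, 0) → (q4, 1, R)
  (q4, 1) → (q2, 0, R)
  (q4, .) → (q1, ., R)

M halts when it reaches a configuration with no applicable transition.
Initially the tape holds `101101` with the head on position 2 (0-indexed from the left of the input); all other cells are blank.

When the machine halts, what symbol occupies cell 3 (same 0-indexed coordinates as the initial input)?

q0 | .10[1]101   read 1 → write 1, move L, go to q0
q0 | .1[0]1101   read 0 → write 1, move R, go to q0
q0 | .11[1]101   read 1 → write 1, move L, go to q0
q0 | .1[1]1101   read 1 → write 1, move L, go to q0
q0 | .[1]11101   read 1 → write 1, move L, go to q0
q0 | [.]111101   read . → write ., move R, go to q4
q4 | .[1]11101   read 1 → write 0, move R, go to q2
q2 | .0[1]1101   read 1 → write 1, move L, go to q4
q4 | .[0]11101   read 0 → write 1, move R, go to q4
q4 | .1[1]1101   read 1 → write 0, move R, go to q2
q2 | .10[1]101   read 1 → write 1, move L, go to q4
q4 | .1[0]1101   read 0 → write 1, move R, go to q4
q4 | .11[1]101   read 1 → write 0, move R, go to q2
q2 | .110[1]01   read 1 → write 1, move L, go to q4
q4 | .11[0]101   read 0 → write 1, move R, go to q4
q4 | .111[1]01   read 1 → write 0, move R, go to q2
q2 | .1110[0]1   read 0 → write 1, move R, go to q3
q3 | .11101[1]   read 1 → write 0, move L, go to q1
q1 | .1110[1]0
Cell 3 holds 0 when M halts.

0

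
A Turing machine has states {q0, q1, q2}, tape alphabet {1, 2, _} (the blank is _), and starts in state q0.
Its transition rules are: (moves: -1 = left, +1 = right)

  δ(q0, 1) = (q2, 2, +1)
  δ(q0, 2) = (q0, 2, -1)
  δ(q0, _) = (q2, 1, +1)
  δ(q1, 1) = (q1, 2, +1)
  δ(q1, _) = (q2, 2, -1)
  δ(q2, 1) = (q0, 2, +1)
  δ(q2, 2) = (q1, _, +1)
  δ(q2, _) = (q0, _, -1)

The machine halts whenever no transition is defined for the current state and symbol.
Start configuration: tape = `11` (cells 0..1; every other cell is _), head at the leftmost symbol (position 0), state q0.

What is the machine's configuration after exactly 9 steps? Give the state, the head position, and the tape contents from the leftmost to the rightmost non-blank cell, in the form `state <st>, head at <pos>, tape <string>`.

state=q0 head=0 tape=_[1]1__   (q0,1)→(q2,2,+1)
state=q2 head=1 tape=_2[1]__   (q2,1)→(q0,2,+1)
state=q0 head=2 tape=_22[_]_   (q0,_)→(q2,1,+1)
state=q2 head=3 tape=_221[_]   (q2,_)→(q0,_,-1)
state=q0 head=2 tape=_22[1]_   (q0,1)→(q2,2,+1)
state=q2 head=3 tape=_222[_]   (q2,_)→(q0,_,-1)
state=q0 head=2 tape=_22[2]_   (q0,2)→(q0,2,-1)
state=q0 head=1 tape=_2[2]2_   (q0,2)→(q0,2,-1)
state=q0 head=0 tape=_[2]22_   (q0,2)→(q0,2,-1)
state=q0 head=-1 tape=[_]222_
After 9 steps: state q0, head at -1, tape 222.

state q0, head at -1, tape 222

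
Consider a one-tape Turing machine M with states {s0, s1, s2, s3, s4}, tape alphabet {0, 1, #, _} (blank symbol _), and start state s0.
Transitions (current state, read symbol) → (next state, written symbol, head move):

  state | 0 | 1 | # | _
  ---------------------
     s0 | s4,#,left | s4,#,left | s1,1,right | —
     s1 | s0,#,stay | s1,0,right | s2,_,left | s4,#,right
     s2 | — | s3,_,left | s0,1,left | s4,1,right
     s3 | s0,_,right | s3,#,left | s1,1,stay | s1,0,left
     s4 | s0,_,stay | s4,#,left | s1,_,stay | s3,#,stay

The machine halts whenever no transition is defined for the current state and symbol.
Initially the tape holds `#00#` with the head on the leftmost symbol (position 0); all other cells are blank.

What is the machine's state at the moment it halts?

s0 | __[#]00#   read # → write 1, move right, go to s1
s1 | __1[0]0#   read 0 → write #, move stay, go to s0
s0 | __1[#]0#   read # → write 1, move right, go to s1
s1 | __11[0]#   read 0 → write #, move stay, go to s0
s0 | __11[#]#   read # → write 1, move right, go to s1
s1 | __111[#]   read # → write _, move left, go to s2
s2 | __11[1]_   read 1 → write _, move left, go to s3
s3 | __1[1]__   read 1 → write #, move left, go to s3
s3 | __[1]#__   read 1 → write #, move left, go to s3
s3 | _[_]##__   read _ → write 0, move left, go to s1
s1 | [_]0##__   read _ → write #, move right, go to s4
s4 | #[0]##__   read 0 → write _, move stay, go to s0
s0 | #[_]##__
No transition is defined for (s0, _); M halts in state s0.

s0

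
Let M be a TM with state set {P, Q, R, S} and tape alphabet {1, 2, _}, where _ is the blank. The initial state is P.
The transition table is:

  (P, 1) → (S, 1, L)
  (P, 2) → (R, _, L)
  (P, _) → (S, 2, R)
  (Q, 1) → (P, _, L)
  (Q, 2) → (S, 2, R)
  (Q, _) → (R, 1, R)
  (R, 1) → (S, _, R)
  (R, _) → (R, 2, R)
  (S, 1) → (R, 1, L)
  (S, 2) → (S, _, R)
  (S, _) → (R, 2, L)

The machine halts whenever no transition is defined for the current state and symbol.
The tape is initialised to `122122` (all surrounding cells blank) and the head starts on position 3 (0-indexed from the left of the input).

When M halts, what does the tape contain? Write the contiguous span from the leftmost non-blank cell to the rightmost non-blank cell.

122__22

P | 122[1]22_   read 1 → write 1, move L, go to S
S | 12[2]122_   read 2 → write _, move R, go to S
S | 12_[1]22_   read 1 → write 1, move L, go to R
R | 12[_]122_   read _ → write 2, move R, go to R
R | 122[1]22_   read 1 → write _, move R, go to S
S | 122_[2]2_   read 2 → write _, move R, go to S
S | 122__[2]_   read 2 → write _, move R, go to S
S | 122___[_]   read _ → write 2, move L, go to R
R | 122__[_]2   read _ → write 2, move R, go to R
R | 122__2[2]
The non-blank tape span at halt is 122__22.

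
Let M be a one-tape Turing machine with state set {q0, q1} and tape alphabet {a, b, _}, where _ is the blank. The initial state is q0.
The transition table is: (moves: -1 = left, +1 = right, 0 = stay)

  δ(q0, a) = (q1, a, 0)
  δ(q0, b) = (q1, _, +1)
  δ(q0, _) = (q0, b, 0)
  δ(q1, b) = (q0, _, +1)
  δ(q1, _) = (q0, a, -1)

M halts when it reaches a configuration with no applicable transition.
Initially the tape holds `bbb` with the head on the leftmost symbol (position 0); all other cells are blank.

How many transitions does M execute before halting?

q0 | [b]bb_   read b → write _, move +1, go to q1
q1 | _[b]b_   read b → write _, move +1, go to q0
q0 | __[b]_   read b → write _, move +1, go to q1
q1 | ___[_]   read _ → write a, move -1, go to q0
q0 | __[_]a   read _ → write b, move 0, go to q0
q0 | __[b]a   read b → write _, move +1, go to q1
q1 | ___[a]
M halts after 6 transitions.

6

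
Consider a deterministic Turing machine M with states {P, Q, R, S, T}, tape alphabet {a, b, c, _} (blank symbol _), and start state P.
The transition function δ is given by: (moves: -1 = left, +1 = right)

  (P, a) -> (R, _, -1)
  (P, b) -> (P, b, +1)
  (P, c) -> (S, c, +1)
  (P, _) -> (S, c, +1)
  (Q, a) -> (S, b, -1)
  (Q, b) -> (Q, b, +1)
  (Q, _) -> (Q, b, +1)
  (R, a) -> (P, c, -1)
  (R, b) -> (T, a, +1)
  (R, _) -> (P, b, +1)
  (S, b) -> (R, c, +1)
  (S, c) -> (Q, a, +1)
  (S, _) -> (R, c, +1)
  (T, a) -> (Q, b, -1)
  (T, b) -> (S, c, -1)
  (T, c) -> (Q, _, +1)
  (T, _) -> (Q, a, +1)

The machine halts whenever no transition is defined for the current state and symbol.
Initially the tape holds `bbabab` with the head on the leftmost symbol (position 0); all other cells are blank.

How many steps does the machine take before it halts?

10

P | [b]babab   read b → write b, move +1, go to P
P | b[b]abab   read b → write b, move +1, go to P
P | bb[a]bab   read a → write _, move -1, go to R
R | b[b]_bab   read b → write a, move +1, go to T
T | ba[_]bab   read _ → write a, move +1, go to Q
Q | baa[b]ab   read b → write b, move +1, go to Q
Q | baab[a]b   read a → write b, move -1, go to S
S | baa[b]bb   read b → write c, move +1, go to R
R | baac[b]b   read b → write a, move +1, go to T
T | baaca[b]   read b → write c, move -1, go to S
S | baac[a]c
M halts after 10 transitions.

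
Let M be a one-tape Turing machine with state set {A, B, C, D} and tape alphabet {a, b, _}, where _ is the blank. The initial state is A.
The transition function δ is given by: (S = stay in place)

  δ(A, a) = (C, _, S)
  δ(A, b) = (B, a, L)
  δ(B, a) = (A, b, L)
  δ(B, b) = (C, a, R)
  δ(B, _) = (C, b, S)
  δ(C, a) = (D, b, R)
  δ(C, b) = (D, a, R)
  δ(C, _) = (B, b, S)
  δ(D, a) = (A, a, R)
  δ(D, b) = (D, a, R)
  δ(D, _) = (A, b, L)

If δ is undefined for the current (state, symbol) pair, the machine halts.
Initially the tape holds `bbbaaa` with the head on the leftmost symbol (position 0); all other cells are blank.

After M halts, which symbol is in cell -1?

a

state=A head=0 tape=_[b]bbaaa_   (A,b)→(B,a,L)
state=B head=-1 tape=[_]abbaaa_   (B,_)→(C,b,S)
state=C head=-1 tape=[b]abbaaa_   (C,b)→(D,a,R)
state=D head=0 tape=a[a]bbaaa_   (D,a)→(A,a,R)
state=A head=1 tape=aa[b]baaa_   (A,b)→(B,a,L)
state=B head=0 tape=a[a]abaaa_   (B,a)→(A,b,L)
state=A head=-1 tape=[a]babaaa_   (A,a)→(C,_,S)
state=C head=-1 tape=[_]babaaa_   (C,_)→(B,b,S)
state=B head=-1 tape=[b]babaaa_   (B,b)→(C,a,R)
state=C head=0 tape=a[b]abaaa_   (C,b)→(D,a,R)
state=D head=1 tape=aa[a]baaa_   (D,a)→(A,a,R)
state=A head=2 tape=aaa[b]aaa_   (A,b)→(B,a,L)
state=B head=1 tape=aa[a]aaaa_   (B,a)→(A,b,L)
state=A head=0 tape=a[a]baaaa_   (A,a)→(C,_,S)
state=C head=0 tape=a[_]baaaa_   (C,_)→(B,b,S)
state=B head=0 tape=a[b]baaaa_   (B,b)→(C,a,R)
state=C head=1 tape=aa[b]aaaa_   (C,b)→(D,a,R)
state=D head=2 tape=aaa[a]aaa_   (D,a)→(A,a,R)
state=A head=3 tape=aaaa[a]aa_   (A,a)→(C,_,S)
state=C head=3 tape=aaaa[_]aa_   (C,_)→(B,b,S)
state=B head=3 tape=aaaa[b]aa_   (B,b)→(C,a,R)
state=C head=4 tape=aaaaa[a]a_   (C,a)→(D,b,R)
state=D head=5 tape=aaaaab[a]_   (D,a)→(A,a,R)
state=A head=6 tape=aaaaaba[_]
Cell -1 holds a when M halts.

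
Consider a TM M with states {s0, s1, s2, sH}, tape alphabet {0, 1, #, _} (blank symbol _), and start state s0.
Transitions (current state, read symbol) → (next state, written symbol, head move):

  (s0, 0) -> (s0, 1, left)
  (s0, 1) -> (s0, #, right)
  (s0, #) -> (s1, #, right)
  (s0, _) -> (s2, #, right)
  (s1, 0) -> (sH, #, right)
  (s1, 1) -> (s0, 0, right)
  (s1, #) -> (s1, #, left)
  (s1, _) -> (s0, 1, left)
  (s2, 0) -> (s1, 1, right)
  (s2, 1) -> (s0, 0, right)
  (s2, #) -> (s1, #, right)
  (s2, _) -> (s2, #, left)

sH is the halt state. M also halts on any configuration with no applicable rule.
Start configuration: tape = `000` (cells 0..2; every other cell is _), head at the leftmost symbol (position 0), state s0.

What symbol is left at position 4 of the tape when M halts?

#

state=s0 head=0 tape=_[0]00__   (s0,0)→(s0,1,left)
state=s0 head=-1 tape=[_]100__   (s0,_)→(s2,#,right)
state=s2 head=0 tape=#[1]00__   (s2,1)→(s0,0,right)
state=s0 head=1 tape=#0[0]0__   (s0,0)→(s0,1,left)
state=s0 head=0 tape=#[0]10__   (s0,0)→(s0,1,left)
state=s0 head=-1 tape=[#]110__   (s0,#)→(s1,#,right)
state=s1 head=0 tape=#[1]10__   (s1,1)→(s0,0,right)
state=s0 head=1 tape=#0[1]0__   (s0,1)→(s0,#,right)
state=s0 head=2 tape=#0#[0]__   (s0,0)→(s0,1,left)
state=s0 head=1 tape=#0[#]1__   (s0,#)→(s1,#,right)
state=s1 head=2 tape=#0#[1]__   (s1,1)→(s0,0,right)
state=s0 head=3 tape=#0#0[_]_   (s0,_)→(s2,#,right)
state=s2 head=4 tape=#0#0#[_]   (s2,_)→(s2,#,left)
state=s2 head=3 tape=#0#0[#]#   (s2,#)→(s1,#,right)
state=s1 head=4 tape=#0#0#[#]   (s1,#)→(s1,#,left)
state=s1 head=3 tape=#0#0[#]#   (s1,#)→(s1,#,left)
state=s1 head=2 tape=#0#[0]##   (s1,0)→(sH,#,right)
state=sH head=3 tape=#0##[#]#
Cell 4 holds # when M halts.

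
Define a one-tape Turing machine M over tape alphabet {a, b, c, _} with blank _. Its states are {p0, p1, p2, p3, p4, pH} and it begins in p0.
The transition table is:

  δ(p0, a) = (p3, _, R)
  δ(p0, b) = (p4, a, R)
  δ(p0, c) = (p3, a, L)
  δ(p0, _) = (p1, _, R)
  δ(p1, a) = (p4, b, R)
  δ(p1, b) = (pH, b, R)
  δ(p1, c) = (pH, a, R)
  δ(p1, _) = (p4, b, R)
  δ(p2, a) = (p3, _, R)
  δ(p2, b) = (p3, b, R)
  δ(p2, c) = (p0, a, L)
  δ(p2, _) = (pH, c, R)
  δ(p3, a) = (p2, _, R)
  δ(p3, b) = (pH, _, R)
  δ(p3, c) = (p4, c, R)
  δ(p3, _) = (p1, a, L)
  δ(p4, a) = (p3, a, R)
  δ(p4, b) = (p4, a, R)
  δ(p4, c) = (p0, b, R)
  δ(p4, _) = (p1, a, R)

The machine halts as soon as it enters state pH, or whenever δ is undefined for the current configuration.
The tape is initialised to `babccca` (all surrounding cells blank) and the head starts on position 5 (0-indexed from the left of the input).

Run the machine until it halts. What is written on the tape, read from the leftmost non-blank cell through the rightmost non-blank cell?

babcca_c

state=p0 head=5 tape=babcc[c]a__   (p0,c)→(p3,a,L)
state=p3 head=4 tape=babc[c]aa__   (p3,c)→(p4,c,R)
state=p4 head=5 tape=babcc[a]a__   (p4,a)→(p3,a,R)
state=p3 head=6 tape=babcca[a]__   (p3,a)→(p2,_,R)
state=p2 head=7 tape=babcca_[_]_   (p2,_)→(pH,c,R)
state=pH head=8 tape=babcca_c[_]
The non-blank tape span at halt is babcca_c.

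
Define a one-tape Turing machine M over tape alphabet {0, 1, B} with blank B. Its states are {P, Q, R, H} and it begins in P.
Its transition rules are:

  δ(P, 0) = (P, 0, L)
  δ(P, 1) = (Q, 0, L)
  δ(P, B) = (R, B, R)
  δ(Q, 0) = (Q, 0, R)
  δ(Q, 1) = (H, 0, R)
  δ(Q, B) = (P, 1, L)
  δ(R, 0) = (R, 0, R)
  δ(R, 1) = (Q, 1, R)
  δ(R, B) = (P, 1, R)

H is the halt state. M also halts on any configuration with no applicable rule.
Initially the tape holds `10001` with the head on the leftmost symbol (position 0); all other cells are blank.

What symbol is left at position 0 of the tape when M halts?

state=P head=0 tape=BB[1]0001B   (P,1)→(Q,0,L)
state=Q head=-1 tape=B[B]00001B   (Q,B)→(P,1,L)
state=P head=-2 tape=[B]100001B   (P,B)→(R,B,R)
state=R head=-1 tape=B[1]00001B   (R,1)→(Q,1,R)
state=Q head=0 tape=B1[0]0001B   (Q,0)→(Q,0,R)
state=Q head=1 tape=B10[0]001B   (Q,0)→(Q,0,R)
state=Q head=2 tape=B100[0]01B   (Q,0)→(Q,0,R)
state=Q head=3 tape=B1000[0]1B   (Q,0)→(Q,0,R)
state=Q head=4 tape=B10000[1]B   (Q,1)→(H,0,R)
state=H head=5 tape=B100000[B]
Cell 0 holds 0 when M halts.

0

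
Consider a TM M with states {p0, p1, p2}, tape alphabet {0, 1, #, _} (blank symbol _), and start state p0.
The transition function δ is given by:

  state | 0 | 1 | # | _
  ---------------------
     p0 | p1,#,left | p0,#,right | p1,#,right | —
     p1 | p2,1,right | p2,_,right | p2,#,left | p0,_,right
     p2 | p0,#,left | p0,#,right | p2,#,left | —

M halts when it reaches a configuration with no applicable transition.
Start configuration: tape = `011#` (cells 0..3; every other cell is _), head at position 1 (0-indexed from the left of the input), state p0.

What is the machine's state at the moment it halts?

state=p0 head=1 tape=0[1]1#__   (p0,1)→(p0,#,right)
state=p0 head=2 tape=0#[1]#__   (p0,1)→(p0,#,right)
state=p0 head=3 tape=0##[#]__   (p0,#)→(p1,#,right)
state=p1 head=4 tape=0###[_]_   (p1,_)→(p0,_,right)
state=p0 head=5 tape=0###_[_]
No transition is defined for (p0, _); M halts in state p0.

p0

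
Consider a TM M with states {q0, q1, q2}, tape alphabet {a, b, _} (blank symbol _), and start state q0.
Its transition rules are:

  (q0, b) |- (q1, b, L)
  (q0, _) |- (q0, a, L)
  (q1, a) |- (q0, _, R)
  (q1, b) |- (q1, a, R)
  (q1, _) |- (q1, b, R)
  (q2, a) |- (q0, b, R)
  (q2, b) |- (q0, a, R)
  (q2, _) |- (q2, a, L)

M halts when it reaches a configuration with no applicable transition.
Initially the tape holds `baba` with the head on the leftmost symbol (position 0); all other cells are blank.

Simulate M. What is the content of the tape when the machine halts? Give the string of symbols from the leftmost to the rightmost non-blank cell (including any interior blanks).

q0 | _[b]aba_   read b → write b, move L, go to q1
q1 | [_]baba_   read _ → write b, move R, go to q1
q1 | b[b]aba_   read b → write a, move R, go to q1
q1 | ba[a]ba_   read a → write _, move R, go to q0
q0 | ba_[b]a_   read b → write b, move L, go to q1
q1 | ba[_]ba_   read _ → write b, move R, go to q1
q1 | bab[b]a_   read b → write a, move R, go to q1
q1 | baba[a]_   read a → write _, move R, go to q0
q0 | baba_[_]   read _ → write a, move L, go to q0
q0 | baba[_]a   read _ → write a, move L, go to q0
q0 | bab[a]aa
The non-blank tape span at halt is babaaa.

babaaa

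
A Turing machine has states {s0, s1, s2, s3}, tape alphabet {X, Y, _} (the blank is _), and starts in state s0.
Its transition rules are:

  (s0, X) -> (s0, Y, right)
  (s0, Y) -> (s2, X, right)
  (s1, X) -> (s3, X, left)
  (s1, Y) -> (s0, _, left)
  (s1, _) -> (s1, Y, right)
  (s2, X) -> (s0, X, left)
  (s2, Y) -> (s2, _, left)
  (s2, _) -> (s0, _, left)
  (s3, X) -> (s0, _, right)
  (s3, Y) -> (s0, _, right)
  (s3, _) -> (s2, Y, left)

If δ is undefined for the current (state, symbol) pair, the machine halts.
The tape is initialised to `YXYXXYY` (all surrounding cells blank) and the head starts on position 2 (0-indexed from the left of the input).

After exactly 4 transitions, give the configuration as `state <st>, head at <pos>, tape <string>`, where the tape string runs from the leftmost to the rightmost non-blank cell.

state s0, head at 4, tape YXYYXYY

s0 | YX[Y]XXYY   read Y → write X, move right, go to s2
s2 | YXX[X]XYY   read X → write X, move left, go to s0
s0 | YX[X]XXYY   read X → write Y, move right, go to s0
s0 | YXY[X]XYY   read X → write Y, move right, go to s0
s0 | YXYY[X]YY
After 4 steps: state s0, head at 4, tape YXYYXYY.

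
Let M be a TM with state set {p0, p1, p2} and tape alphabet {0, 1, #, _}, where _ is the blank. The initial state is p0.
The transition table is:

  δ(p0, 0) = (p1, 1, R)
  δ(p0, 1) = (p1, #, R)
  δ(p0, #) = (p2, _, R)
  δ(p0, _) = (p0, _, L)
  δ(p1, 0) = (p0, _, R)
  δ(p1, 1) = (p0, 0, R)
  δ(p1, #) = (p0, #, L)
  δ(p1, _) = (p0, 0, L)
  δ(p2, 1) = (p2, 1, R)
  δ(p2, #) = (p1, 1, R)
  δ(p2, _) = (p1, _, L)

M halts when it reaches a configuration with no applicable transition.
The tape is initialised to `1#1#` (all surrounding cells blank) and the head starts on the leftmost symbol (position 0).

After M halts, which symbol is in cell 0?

p0 | [1]#1#_   read 1 → write #, move R, go to p1
p1 | #[#]1#_   read # → write #, move L, go to p0
p0 | [#]#1#_   read # → write _, move R, go to p2
p2 | _[#]1#_   read # → write 1, move R, go to p1
p1 | _1[1]#_   read 1 → write 0, move R, go to p0
p0 | _10[#]_   read # → write _, move R, go to p2
p2 | _10_[_]   read _ → write _, move L, go to p1
p1 | _10[_]_   read _ → write 0, move L, go to p0
p0 | _1[0]0_   read 0 → write 1, move R, go to p1
p1 | _11[0]_   read 0 → write _, move R, go to p0
p0 | _11_[_]   read _ → write _, move L, go to p0
p0 | _11[_]_   read _ → write _, move L, go to p0
p0 | _1[1]__   read 1 → write #, move R, go to p1
p1 | _1#[_]_   read _ → write 0, move L, go to p0
p0 | _1[#]0_   read # → write _, move R, go to p2
p2 | _1_[0]_
Cell 0 holds _ when M halts.

_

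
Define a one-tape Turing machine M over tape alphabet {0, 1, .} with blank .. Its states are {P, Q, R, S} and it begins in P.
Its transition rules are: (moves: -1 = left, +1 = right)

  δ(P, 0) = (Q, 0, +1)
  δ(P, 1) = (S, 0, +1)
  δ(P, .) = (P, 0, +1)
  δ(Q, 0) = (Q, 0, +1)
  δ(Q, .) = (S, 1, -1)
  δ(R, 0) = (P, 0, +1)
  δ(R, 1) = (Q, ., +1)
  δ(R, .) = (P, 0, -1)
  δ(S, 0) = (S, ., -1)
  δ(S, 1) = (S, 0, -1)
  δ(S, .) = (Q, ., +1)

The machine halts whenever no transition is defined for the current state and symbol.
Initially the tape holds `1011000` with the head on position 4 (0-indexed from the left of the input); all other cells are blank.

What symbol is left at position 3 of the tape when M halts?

state=P head=4 tape=.1011[0]00.   (P,0)→(Q,0,+1)
state=Q head=5 tape=.10110[0]0.   (Q,0)→(Q,0,+1)
state=Q head=6 tape=.101100[0].   (Q,0)→(Q,0,+1)
state=Q head=7 tape=.1011000[.]   (Q,.)→(S,1,-1)
state=S head=6 tape=.101100[0]1   (S,0)→(S,.,-1)
state=S head=5 tape=.10110[0].1   (S,0)→(S,.,-1)
state=S head=4 tape=.1011[0]..1   (S,0)→(S,.,-1)
state=S head=3 tape=.101[1]...1   (S,1)→(S,0,-1)
state=S head=2 tape=.10[1]0...1   (S,1)→(S,0,-1)
state=S head=1 tape=.1[0]00...1   (S,0)→(S,.,-1)
state=S head=0 tape=.[1].00...1   (S,1)→(S,0,-1)
state=S head=-1 tape=[.]0.00...1   (S,.)→(Q,.,+1)
state=Q head=0 tape=.[0].00...1   (Q,0)→(Q,0,+1)
state=Q head=1 tape=.0[.]00...1   (Q,.)→(S,1,-1)
state=S head=0 tape=.[0]100...1   (S,0)→(S,.,-1)
state=S head=-1 tape=[.].100...1   (S,.)→(Q,.,+1)
state=Q head=0 tape=.[.]100...1   (Q,.)→(S,1,-1)
state=S head=-1 tape=[.]1100...1   (S,.)→(Q,.,+1)
state=Q head=0 tape=.[1]100...1
Cell 3 holds 0 when M halts.

0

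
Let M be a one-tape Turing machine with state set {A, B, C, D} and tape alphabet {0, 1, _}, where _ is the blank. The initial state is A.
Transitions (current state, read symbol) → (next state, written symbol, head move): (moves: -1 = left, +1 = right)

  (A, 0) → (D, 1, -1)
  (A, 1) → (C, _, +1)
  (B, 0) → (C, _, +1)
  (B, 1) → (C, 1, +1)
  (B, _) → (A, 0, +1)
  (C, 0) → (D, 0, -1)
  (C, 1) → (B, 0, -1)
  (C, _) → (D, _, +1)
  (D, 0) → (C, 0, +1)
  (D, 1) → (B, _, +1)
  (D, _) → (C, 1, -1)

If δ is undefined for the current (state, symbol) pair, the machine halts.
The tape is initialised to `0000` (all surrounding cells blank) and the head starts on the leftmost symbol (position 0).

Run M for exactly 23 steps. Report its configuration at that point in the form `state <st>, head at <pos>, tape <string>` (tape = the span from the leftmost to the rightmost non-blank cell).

state=A head=0 tape=__[0]000____   (A,0)→(D,1,-1)
state=D head=-1 tape=_[_]1000____   (D,_)→(C,1,-1)
state=C head=-2 tape=[_]11000____   (C,_)→(D,_,+1)
state=D head=-1 tape=_[1]1000____   (D,1)→(B,_,+1)
state=B head=0 tape=__[1]000____   (B,1)→(C,1,+1)
state=C head=1 tape=__1[0]00____   (C,0)→(D,0,-1)
state=D head=0 tape=__[1]000____   (D,1)→(B,_,+1)
state=B head=1 tape=___[0]00____   (B,0)→(C,_,+1)
state=C head=2 tape=____[0]0____   (C,0)→(D,0,-1)
state=D head=1 tape=___[_]00____   (D,_)→(C,1,-1)
state=C head=0 tape=__[_]100____   (C,_)→(D,_,+1)
state=D head=1 tape=___[1]00____   (D,1)→(B,_,+1)
state=B head=2 tape=____[0]0____   (B,0)→(C,_,+1)
state=C head=3 tape=_____[0]____   (C,0)→(D,0,-1)
state=D head=2 tape=____[_]0____   (D,_)→(C,1,-1)
state=C head=1 tape=___[_]10____   (C,_)→(D,_,+1)
state=D head=2 tape=____[1]0____   (D,1)→(B,_,+1)
state=B head=3 tape=_____[0]____   (B,0)→(C,_,+1)
state=C head=4 tape=______[_]___   (C,_)→(D,_,+1)
state=D head=5 tape=_______[_]__   (D,_)→(C,1,-1)
state=C head=4 tape=______[_]1__   (C,_)→(D,_,+1)
state=D head=5 tape=_______[1]__   (D,1)→(B,_,+1)
state=B head=6 tape=________[_]_   (B,_)→(A,0,+1)
state=A head=7 tape=________0[_]
After 23 steps: state A, head at 7, tape 0.

state A, head at 7, tape 0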